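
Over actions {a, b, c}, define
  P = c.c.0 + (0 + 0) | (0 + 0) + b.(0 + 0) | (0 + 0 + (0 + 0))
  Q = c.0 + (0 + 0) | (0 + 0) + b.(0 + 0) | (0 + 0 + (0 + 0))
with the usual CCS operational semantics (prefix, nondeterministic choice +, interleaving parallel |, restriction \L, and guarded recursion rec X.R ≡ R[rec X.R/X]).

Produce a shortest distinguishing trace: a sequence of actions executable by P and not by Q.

cc

LTS(P): 4 reachable states
  p0 = c.c.0 + (0 + 0) | (0 + 0) + b.(0 + 0) | (0 + 0 + (0 + 0)) | --b--▸ p1, --c--▸ p2
  p1 = (0 + 0) | (0 + 0 + (0 + 0)) | deadlocked
  p2 = c.0 | --c--▸ p3
  p3 = 0 | deadlocked
LTS(Q): 3 reachable states
  q0 = c.0 + (0 + 0) | (0 + 0) + b.(0 + 0) | (0 + 0 + (0 + 0)) | --b--▸ q1, --c--▸ q2
  q1 = (0 + 0) | (0 + 0 + (0 + 0)) | deadlocked
  q2 = 0 | deadlocked
Executing cc from P (initial set {p0}):
  [1] c ⇒ {p2}
  [2] c ⇒ {p3}
  ✓ P
Executing cc from Q (initial set {q0}):
  [1] c ⇒ {q2}
  [2] c ⇒ ∅ (Q stuck)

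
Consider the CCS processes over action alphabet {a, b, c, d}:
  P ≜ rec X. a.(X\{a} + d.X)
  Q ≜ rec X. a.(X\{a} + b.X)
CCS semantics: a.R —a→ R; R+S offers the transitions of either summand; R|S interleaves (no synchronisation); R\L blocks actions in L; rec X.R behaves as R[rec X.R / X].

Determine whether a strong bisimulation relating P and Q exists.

Reachable graph of P (2 states):
  m0 = rec X. a.(X\{a} + d.X) :: -a-> m1
  m1 = (rec X. a.(X\{a} + d.X))\{a} + d.(rec X. a.(X\{a} + d.X)) :: -d-> m0
Reachable graph of Q (2 states):
  n0 = rec X. a.(X\{a} + b.X) :: -a-> n1
  n1 = (rec X. a.(X\{a} + b.X))\{a} + b.(rec X. a.(X\{a} + b.X)) :: -b-> n0
Partition-refinement fixed point:
  B0 = {m0}
  B1 = {m1}
  B2 = {n0}
  B3 = {n1}
m0 ∈ B0, n0 ∈ B2 → different blocks

NO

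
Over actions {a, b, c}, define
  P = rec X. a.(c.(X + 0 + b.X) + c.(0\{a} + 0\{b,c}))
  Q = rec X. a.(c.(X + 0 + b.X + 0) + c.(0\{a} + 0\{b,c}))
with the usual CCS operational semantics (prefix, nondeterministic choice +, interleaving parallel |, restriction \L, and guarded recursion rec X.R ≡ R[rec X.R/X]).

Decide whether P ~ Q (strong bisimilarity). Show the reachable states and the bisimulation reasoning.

YES

Reachable graph of P (4 states):
  s0 = rec X. a.(c.(X + 0 + b.X) + c.(0\{a} + 0\{b,c})) has moves =a=> s1
  s1 = c.((rec X. a.(c.(X + 0 + b.X) + c.(0\{a} + 0\{b,c}))) + 0 + b.(rec X. a.(c.(X + 0 + b.X) + c.(0\{a} + 0\{b,c})))) + c.(0\{a} + 0\{b,c}) has moves =c=> s2, =c=> s3
  s2 = (rec X. a.(c.(X + 0 + b.X) + c.(0\{a} + 0\{b,c}))) + 0 + b.(rec X. a.(c.(X + 0 + b.X) + c.(0\{a} + 0\{b,c}))) has moves =a=> s1, =b=> s0
  s3 = 0\{a} + 0\{b,c} has moves stopped
Reachable graph of Q (4 states):
  t0 = rec X. a.(c.(X + 0 + b.X + 0) + c.(0\{a} + 0\{b,c})) has moves =a=> t1
  t1 = c.((rec X. a.(c.(X + 0 + b.X + 0) + c.(0\{a} + 0\{b,c}))) + 0 + b.(rec X. a.(c.(X + 0 + b.X + 0) + c.(0\{a} + 0\{b,c}))) + 0) + c.(0\{a} + 0\{b,c}) has moves =c=> t2, =c=> t3
  t2 = (rec X. a.(c.(X + 0 + b.X + 0) + c.(0\{a} + 0\{b,c}))) + 0 + b.(rec X. a.(c.(X + 0 + b.X + 0) + c.(0\{a} + 0\{b,c}))) + 0 has moves =a=> t1, =b=> t0
  t3 = 0\{a} + 0\{b,c} has moves stopped
Bisimilarity quotient blocks:
  B0 = {s0, t0}
  B1 = {s1, t1}
  B2 = {s3, t3}
  B3 = {s2, t2}
s0 ∈ B0, t0 ∈ B0 → same block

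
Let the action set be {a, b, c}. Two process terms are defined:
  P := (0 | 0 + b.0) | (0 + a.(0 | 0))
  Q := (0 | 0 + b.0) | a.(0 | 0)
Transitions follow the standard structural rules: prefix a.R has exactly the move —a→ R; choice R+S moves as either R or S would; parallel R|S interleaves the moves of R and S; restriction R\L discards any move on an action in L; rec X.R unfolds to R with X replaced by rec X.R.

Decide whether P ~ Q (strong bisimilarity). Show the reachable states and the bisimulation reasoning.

P ~ Q

Reachable graph of P (4 states):
  p0 = (0 | 0 + b.0) | (0 + a.(0 | 0)) | —a→ p1, —b→ p2
  p1 = (0 | 0 + b.0) | (0 | 0) | —b→ p3
  p2 = 0 | (0 + a.(0 | 0)) | —a→ p3
  p3 = 0 | (0 | 0) | stopped
Reachable graph of Q (4 states):
  q0 = (0 | 0 + b.0) | a.(0 | 0) | —a→ q1, —b→ q2
  q1 = (0 | 0 + b.0) | (0 | 0) | —b→ q3
  q2 = 0 | a.(0 | 0) | —a→ q3
  q3 = 0 | (0 | 0) | stopped
Bisimilarity quotient blocks:
  B0 = {p0, q0}
  B1 = {p1, q1}
  B2 = {p3, q3}
  B3 = {p2, q2}
p0 ∈ B0, q0 ∈ B0 → same block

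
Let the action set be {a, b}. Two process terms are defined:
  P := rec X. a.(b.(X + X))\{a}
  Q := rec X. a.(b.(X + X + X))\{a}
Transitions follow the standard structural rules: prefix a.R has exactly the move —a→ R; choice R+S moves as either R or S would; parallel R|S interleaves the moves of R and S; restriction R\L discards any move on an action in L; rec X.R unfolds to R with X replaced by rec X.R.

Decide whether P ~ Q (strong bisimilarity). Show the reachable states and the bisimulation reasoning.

bisimilar

LTS(P): 3 reachable states
  p0 = rec X. a.(b.(X + X))\{a} → ··a··> p1
  p1 = (b.((rec X. a.(b.(X + X))\{a}) + (rec X. a.(b.(X + X))\{a})))\{a} → ··b··> p2
  p2 = ((rec X. a.(b.(X + X))\{a}) + (rec X. a.(b.(X + X))\{a}))\{a} → ∅
LTS(Q): 3 reachable states
  q0 = rec X. a.(b.(X + X + X))\{a} → ··a··> q1
  q1 = (b.((rec X. a.(b.(X + X + X))\{a}) + (rec X. a.(b.(X + X + X))\{a}) + (rec X. a.(b.(X + X + X))\{a})))\{a} → ··b··> q2
  q2 = ((rec X. a.(b.(X + X + X))\{a}) + (rec X. a.(b.(X + X + X))\{a}) + (rec X. a.(b.(X + X + X))\{a}))\{a} → ∅
Bisimilarity quotient blocks:
  B0 = {p0, q0}
  B1 = {p1, q1}
  B2 = {p2, q2}
p0 ∈ B0, q0 ∈ B0 → same block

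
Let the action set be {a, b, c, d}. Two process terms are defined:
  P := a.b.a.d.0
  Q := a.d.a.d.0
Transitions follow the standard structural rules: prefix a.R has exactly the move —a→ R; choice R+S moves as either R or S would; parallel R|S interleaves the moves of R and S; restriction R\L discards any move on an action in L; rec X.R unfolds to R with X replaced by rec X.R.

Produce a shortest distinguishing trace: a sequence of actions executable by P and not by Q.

ab

Reachable graph of P (5 states):
  p0 = a.b.a.d.0 ⊢ —a→ p1
  p1 = b.a.d.0 ⊢ —b→ p2
  p2 = a.d.0 ⊢ —a→ p3
  p3 = d.0 ⊢ —d→ p4
  p4 = 0 ⊢ (no moves)
Reachable graph of Q (5 states):
  q0 = a.d.a.d.0 ⊢ —a→ q1
  q1 = d.a.d.0 ⊢ —d→ q2
  q2 = a.d.0 ⊢ —a→ q3
  q3 = d.0 ⊢ —d→ q4
  q4 = 0 ⊢ (no moves)
Executing ab from P (initial set {p0}):
  after a @ step 1: {p1}
  after b @ step 2: {p2}
  — P admits the full trace.
Executing ab from Q (initial set {q0}):
  after a @ step 1: {q1}
  after b @ step 2: no successor for Q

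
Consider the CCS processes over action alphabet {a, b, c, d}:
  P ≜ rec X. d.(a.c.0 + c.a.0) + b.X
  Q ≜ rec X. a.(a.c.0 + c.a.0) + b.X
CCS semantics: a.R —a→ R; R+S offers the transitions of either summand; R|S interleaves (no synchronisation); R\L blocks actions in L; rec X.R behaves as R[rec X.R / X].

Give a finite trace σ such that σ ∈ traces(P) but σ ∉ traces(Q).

d

P's transition system — 5 states:
  u0 = rec X. d.(a.c.0 + c.a.0) + b.X → -b-> u0, -d-> u1
  u1 = a.c.0 + c.a.0 → -a-> u2, -c-> u3
  u2 = c.0 → -c-> u4
  u3 = a.0 → -a-> u4
  u4 = 0 → stopped
Q's transition system — 5 states:
  v0 = rec X. a.(a.c.0 + c.a.0) + b.X → -a-> v1, -b-> v0
  v1 = a.c.0 + c.a.0 → -a-> v2, -c-> v3
  v2 = c.0 → -c-> v4
  v3 = a.0 → -a-> v4
  v4 = 0 → stopped
Executing d from P (initial set {u0}):
  [1] d ⇒ {u1}
  P completes σ.
Executing d from Q (initial set {v0}):
  [1] d ⇒ ∅  — Q cannot continue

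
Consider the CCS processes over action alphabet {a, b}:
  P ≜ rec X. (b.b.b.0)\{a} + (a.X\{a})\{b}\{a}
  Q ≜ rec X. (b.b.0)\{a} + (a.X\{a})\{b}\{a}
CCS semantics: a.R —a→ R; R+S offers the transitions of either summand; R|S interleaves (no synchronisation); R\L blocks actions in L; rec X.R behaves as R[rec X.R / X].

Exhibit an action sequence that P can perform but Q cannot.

bbb

Reachable graph of P (4 states):
  s0 = rec X. (b.b.b.0)\{a} + (a.X\{a})\{b}\{a} | =b=> s1
  s1 = (b.b.0)\{a} | =b=> s2
  s2 = (b.0)\{a} | =b=> s3
  s3 = 0\{a} | (no moves)
Reachable graph of Q (3 states):
  t0 = rec X. (b.b.0)\{a} + (a.X\{a})\{b}\{a} | =b=> t1
  t1 = (b.0)\{a} | =b=> t2
  t2 = 0\{a} | (no moves)
Executing bbb from P (initial set {s0}):
  step 1 (b): {s1}
  step 2 (b): {s2}
  step 3 (b): {s3}
  — P admits the full trace.
Executing bbb from Q (initial set {t0}):
  step 1 (b): {t1}
  step 2 (b): {t2}
  step 3 (b): no successor for Q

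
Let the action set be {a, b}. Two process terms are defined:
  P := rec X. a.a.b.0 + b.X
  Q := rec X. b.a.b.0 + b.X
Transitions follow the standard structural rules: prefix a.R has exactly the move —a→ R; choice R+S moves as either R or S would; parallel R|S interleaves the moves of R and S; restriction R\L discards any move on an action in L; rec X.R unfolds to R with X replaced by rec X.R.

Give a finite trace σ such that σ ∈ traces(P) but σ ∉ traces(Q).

a

P's transition system — 4 states:
  m0 = rec X. a.a.b.0 + b.X → ··a··> m1, ··b··> m0
  m1 = a.b.0 → ··a··> m2
  m2 = b.0 → ··b··> m3
  m3 = 0 → deadlocked
Q's transition system — 4 states:
  n0 = rec X. b.a.b.0 + b.X → ··b··> n0, ··b··> n1
  n1 = a.b.0 → ··a··> n2
  n2 = b.0 → ··b··> n3
  n3 = 0 → deadlocked
Trace ⟨a⟩ through P, begin at {m0}:
  [1] a ⇒ {m1}
  — P admits the full trace.
Trace ⟨a⟩ through Q, begin at {n0}:
  [1] a ⇒ ∅ (Q stuck)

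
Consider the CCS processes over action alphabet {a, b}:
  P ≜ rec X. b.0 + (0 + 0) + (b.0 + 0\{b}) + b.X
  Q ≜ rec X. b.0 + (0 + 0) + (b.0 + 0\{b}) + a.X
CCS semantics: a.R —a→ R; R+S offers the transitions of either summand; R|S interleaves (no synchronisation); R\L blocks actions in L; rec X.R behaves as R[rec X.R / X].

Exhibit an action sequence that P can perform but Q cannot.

LTS(P): 2 reachable states
  p0 = rec X. b.0 + (0 + 0) + (b.0 + 0\{b}) + b.X ⊢ —b→ p0, —b→ p1
  p1 = 0 ⊢ stopped
LTS(Q): 2 reachable states
  q0 = rec X. b.0 + (0 + 0) + (b.0 + 0\{b}) + a.X ⊢ —a→ q0, —b→ q1
  q1 = 0 ⊢ stopped
Run σ = ⟨bb⟩ on P: start {p0}
  [1] b ⇒ {p0, p1}
  [2] b ⇒ {p0, p1}
  — P admits the full trace.
Run σ = ⟨bb⟩ on Q: start {q0}
  [1] b ⇒ {q1}
  [2] b ⇒ no successor for Q

bb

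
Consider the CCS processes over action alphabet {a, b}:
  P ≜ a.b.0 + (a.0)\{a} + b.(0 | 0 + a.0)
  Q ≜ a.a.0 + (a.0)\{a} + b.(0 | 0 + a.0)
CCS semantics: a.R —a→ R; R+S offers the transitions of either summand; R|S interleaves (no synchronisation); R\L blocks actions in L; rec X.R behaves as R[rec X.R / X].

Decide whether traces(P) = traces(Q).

Reachable graph of P (4 states):
  m0 = a.b.0 + (a.0)\{a} + b.(0 | 0 + a.0) has moves =a=> m1, =b=> m2
  m1 = b.0 has moves =b=> m3
  m2 = 0 | 0 + a.0 has moves =a=> m3
  m3 = 0 has moves stopped
Reachable graph of Q (4 states):
  n0 = a.a.0 + (a.0)\{a} + b.(0 | 0 + a.0) has moves =a=> n1, =b=> n2
  n1 = a.0 has moves =a=> n3
  n2 = 0 | 0 + a.0 has moves =a=> n3
  n3 = 0 has moves stopped
Trace ⟨ab⟩ through P, begin at {m0}:
  [1] a ⇒ {m1}
  [2] b ⇒ {m3}
  — P admits the full trace.
Trace ⟨ab⟩ through Q, begin at {n0}:
  [1] a ⇒ {n1}
  [2] b ⇒ ∅  — Q cannot continue

trace-distinct — witness ⟨ab⟩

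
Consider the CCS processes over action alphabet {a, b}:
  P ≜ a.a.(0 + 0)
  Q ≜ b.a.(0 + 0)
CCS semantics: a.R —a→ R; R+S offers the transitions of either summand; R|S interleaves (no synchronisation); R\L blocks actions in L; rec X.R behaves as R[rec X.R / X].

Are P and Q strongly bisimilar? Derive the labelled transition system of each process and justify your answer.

P's transition system — 3 states:
  s0 = a.a.(0 + 0) | =a=> s1
  s1 = a.(0 + 0) | =a=> s2
  s2 = 0 + 0 | stopped
Q's transition system — 3 states:
  t0 = b.a.(0 + 0) | =b=> t1
  t1 = a.(0 + 0) | =a=> t2
  t2 = 0 + 0 | stopped
Coarsest stable partition (strong bisimilarity classes):
  B0 = {s0}
  B1 = {s1, t1}
  B2 = {s2, t2}
  B3 = {t0}
s0 ∈ B0, t0 ∈ B3 → different blocks

NO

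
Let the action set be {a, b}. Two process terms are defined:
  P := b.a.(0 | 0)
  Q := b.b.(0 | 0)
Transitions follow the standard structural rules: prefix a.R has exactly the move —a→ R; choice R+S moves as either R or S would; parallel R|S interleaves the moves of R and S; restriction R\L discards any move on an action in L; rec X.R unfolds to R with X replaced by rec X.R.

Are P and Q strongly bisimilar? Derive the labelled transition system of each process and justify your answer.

NO

LTS(P): 3 reachable states
  s0 = b.a.(0 | 0) → -b-> s1
  s1 = a.(0 | 0) → -a-> s2
  s2 = 0 | 0 → stopped
LTS(Q): 3 reachable states
  t0 = b.b.(0 | 0) → -b-> t1
  t1 = b.(0 | 0) → -b-> t2
  t2 = 0 | 0 → stopped
Partition-refinement fixed point:
  B0 = {s0}
  B1 = {s1}
  B2 = {s2, t2}
  B3 = {t0}
  B4 = {t1}
s0 ∈ B0, t0 ∈ B3 → different blocks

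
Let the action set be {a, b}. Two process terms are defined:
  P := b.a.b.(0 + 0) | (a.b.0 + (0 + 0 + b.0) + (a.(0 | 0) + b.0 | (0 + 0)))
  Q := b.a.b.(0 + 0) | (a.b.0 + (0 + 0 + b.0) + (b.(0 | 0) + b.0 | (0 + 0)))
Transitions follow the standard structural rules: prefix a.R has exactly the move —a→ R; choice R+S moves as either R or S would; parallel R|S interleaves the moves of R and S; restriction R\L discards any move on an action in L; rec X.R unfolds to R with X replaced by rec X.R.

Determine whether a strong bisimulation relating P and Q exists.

LTS(P): 20 reachable states
  u0 = b.a.b.(0 + 0) | (a.b.0 + (0 + 0 + b.0) + (a.(0 | 0) + b.0 | (0 + 0))) → --a--▸ u1, --a--▸ u2, --b--▸ u3, --b--▸ u4, --b--▸ u5
  u1 = b.a.b.(0 + 0) | (0 | 0) → --b--▸ u6
  u2 = b.a.b.(0 + 0) | b.0 → --b--▸ u5, --b--▸ u7
  u3 = a.b.(0 + 0) | (a.b.0 + (0 + 0 + b.0) + (a.(0 | 0) + b.0 | (0 + 0))) → --a--▸ u6, --a--▸ u7, --a--▸ u8, --b--▸ u10, --b--▸ u9
  u4 = b.a.b.(0 + 0) | (0 | (0 + 0)) → --b--▸ u9
  u5 = b.a.b.(0 + 0) | 0 → --b--▸ u10
  u6 = a.b.(0 + 0) | (0 | 0) → --a--▸ u11
  u7 = a.b.(0 + 0) | b.0 → --a--▸ u12, --b--▸ u10
  u8 = b.(0 + 0) | (a.b.0 + (0 + 0 + b.0) + (a.(0 | 0) + b.0 | (0 + 0))) → --a--▸ u11, --a--▸ u12, --b--▸ u13, --b--▸ u14, --b--▸ u15
  u9 = a.b.(0 + 0) | (0 | (0 + 0)) → --a--▸ u14
  u10 = a.b.(0 + 0) | 0 → --a--▸ u15
  u11 = b.(0 + 0) | (0 | 0) → --b--▸ u16
  u12 = b.(0 + 0) | b.0 → --b--▸ u15, --b--▸ u17
  u13 = (0 + 0) | (a.b.0 + (0 + 0 + b.0) + (a.(0 | 0) + b.0 | (0 + 0))) → --a--▸ u16, --a--▸ u17, --b--▸ u18, --b--▸ u19
  u14 = b.(0 + 0) | (0 | (0 + 0)) → --b--▸ u18
  u15 = b.(0 + 0) | 0 → --b--▸ u19
  u16 = (0 + 0) | (0 | 0) → (no moves)
  u17 = (0 + 0) | b.0 → --b--▸ u19
  u18 = (0 + 0) | (0 | (0 + 0)) → (no moves)
  u19 = (0 + 0) | 0 → (no moves)
LTS(Q): 20 reachable states
  v0 = b.a.b.(0 + 0) | (a.b.0 + (0 + 0 + b.0) + (b.(0 | 0) + b.0 | (0 + 0))) → --a--▸ v1, --b--▸ v2, --b--▸ v3, --b--▸ v4, --b--▸ v5
  v1 = b.a.b.(0 + 0) | b.0 → --b--▸ v5, --b--▸ v6
  v2 = a.b.(0 + 0) | (a.b.0 + (0 + 0 + b.0) + (b.(0 | 0) + b.0 | (0 + 0))) → --a--▸ v6, --a--▸ v7, --b--▸ v10, --b--▸ v8, --b--▸ v9
  v3 = b.a.b.(0 + 0) | (0 | (0 + 0)) → --b--▸ v8
  v4 = b.a.b.(0 + 0) | (0 | 0) → --b--▸ v9
  v5 = b.a.b.(0 + 0) | 0 → --b--▸ v10
  v6 = a.b.(0 + 0) | b.0 → --a--▸ v11, --b--▸ v10
  v7 = b.(0 + 0) | (a.b.0 + (0 + 0 + b.0) + (b.(0 | 0) + b.0 | (0 + 0))) → --a--▸ v11, --b--▸ v12, --b--▸ v13, --b--▸ v14, --b--▸ v15
  v8 = a.b.(0 + 0) | (0 | (0 + 0)) → --a--▸ v13
  v9 = a.b.(0 + 0) | (0 | 0) → --a--▸ v14
  v10 = a.b.(0 + 0) | 0 → --a--▸ v15
  v11 = b.(0 + 0) | b.0 → --b--▸ v15, --b--▸ v16
  v12 = (0 + 0) | (a.b.0 + (0 + 0 + b.0) + (b.(0 | 0) + b.0 | (0 + 0))) → --a--▸ v16, --b--▸ v17, --b--▸ v18, --b--▸ v19
  v13 = b.(0 + 0) | (0 | (0 + 0)) → --b--▸ v17
  v14 = b.(0 + 0) | (0 | 0) → --b--▸ v18
  v15 = b.(0 + 0) | 0 → --b--▸ v19
  v16 = (0 + 0) | b.0 → --b--▸ v19
  v17 = (0 + 0) | (0 | (0 + 0)) → (no moves)
  v18 = (0 + 0) | (0 | 0) → (no moves)
  v19 = (0 + 0) | 0 → (no moves)
Partition-refinement fixed point:
  B0 = {u0}
  B1 = {u1, u4, u5, v3, v4, v5}
  B2 = {u10, u6, u9, v10, v8, v9}
  B3 = {u11, u14, u15, u17, v13, v14, v15, v16}
  B4 = {u16, u18, u19, v17, v18, v19}
  B5 = {u2, v1}
  B6 = {u7, v6}
  B7 = {u12, v11}
  B8 = {u3}
  B9 = {u8}
  B10 = {u13}
  B11 = {v0}
  B12 = {v2}
  B13 = {v7}
  B14 = {v12}
u0 ∈ B0, v0 ∈ B11 → different blocks

NO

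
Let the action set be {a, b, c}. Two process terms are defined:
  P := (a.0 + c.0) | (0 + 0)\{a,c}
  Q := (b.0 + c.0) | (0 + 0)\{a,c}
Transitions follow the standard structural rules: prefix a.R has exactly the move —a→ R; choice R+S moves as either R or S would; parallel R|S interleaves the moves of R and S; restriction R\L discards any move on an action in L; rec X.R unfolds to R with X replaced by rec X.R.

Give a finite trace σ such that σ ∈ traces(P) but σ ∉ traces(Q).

a

Reachable graph of P (2 states):
  u0 = (a.0 + c.0) | (0 + 0)\{a,c} :: -a-> u1, -c-> u1
  u1 = 0 | (0 + 0)\{a,c} :: ·
Reachable graph of Q (2 states):
  v0 = (b.0 + c.0) | (0 + 0)\{a,c} :: -b-> v1, -c-> v1
  v1 = 0 | (0 + 0)\{a,c} :: ·
Trace ⟨a⟩ through P, begin at {u0}:
  [1] a ⇒ {u1}
  P completes σ.
Trace ⟨a⟩ through Q, begin at {v0}:
  [1] a ⇒ no successor for Q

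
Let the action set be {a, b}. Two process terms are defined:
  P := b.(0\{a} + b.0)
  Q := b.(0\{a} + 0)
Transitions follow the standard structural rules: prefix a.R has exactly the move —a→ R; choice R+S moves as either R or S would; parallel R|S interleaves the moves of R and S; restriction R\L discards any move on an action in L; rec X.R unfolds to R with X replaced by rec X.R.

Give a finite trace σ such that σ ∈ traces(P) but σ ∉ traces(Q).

LTS(P): 3 reachable states
  s0 = b.(0\{a} + b.0) :: ··b··> s1
  s1 = 0\{a} + b.0 :: ··b··> s2
  s2 = 0 :: ∅
LTS(Q): 2 reachable states
  t0 = b.(0\{a} + 0) :: ··b··> t1
  t1 = 0\{a} + 0 :: ∅
Executing bb from P (initial set {s0}):
  after b @ step 1: {s1}
  after b @ step 2: {s2}
  ✓ P
Executing bb from Q (initial set {t0}):
  after b @ step 1: {t1}
  after b @ step 2: ∅  — Q cannot continue

bb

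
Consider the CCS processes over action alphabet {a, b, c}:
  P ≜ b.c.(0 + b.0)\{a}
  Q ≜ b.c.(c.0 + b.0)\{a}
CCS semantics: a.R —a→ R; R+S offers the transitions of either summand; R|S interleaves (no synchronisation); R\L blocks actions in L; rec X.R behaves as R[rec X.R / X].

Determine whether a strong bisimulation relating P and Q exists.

Reachable graph of P (4 states):
  p0 = b.c.(0 + b.0)\{a} → ··b··> p1
  p1 = c.(0 + b.0)\{a} → ··c··> p2
  p2 = (0 + b.0)\{a} → ··b··> p3
  p3 = 0\{a} → stopped
Reachable graph of Q (4 states):
  q0 = b.c.(c.0 + b.0)\{a} → ··b··> q1
  q1 = c.(c.0 + b.0)\{a} → ··c··> q2
  q2 = (c.0 + b.0)\{a} → ··b··> q3, ··c··> q3
  q3 = 0\{a} → stopped
Partition-refinement fixed point:
  B0 = {p0}
  B1 = {p1}
  B2 = {p2}
  B3 = {p3, q3}
  B4 = {q0}
  B5 = {q1}
  B6 = {q2}
p0 ∈ B0, q0 ∈ B4 → different blocks

P ≁ Q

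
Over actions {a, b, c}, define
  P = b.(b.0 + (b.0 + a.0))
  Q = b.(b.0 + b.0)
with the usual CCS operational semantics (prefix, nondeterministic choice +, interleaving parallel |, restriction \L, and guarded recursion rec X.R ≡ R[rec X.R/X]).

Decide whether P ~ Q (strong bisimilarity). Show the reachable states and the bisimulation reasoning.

P's transition system — 3 states:
  s0 = b.(b.0 + (b.0 + a.0)) has moves --b--▸ s1
  s1 = b.0 + (b.0 + a.0) has moves --a--▸ s2, --b--▸ s2
  s2 = 0 has moves stopped
Q's transition system — 3 states:
  t0 = b.(b.0 + b.0) has moves --b--▸ t1
  t1 = b.0 + b.0 has moves --b--▸ t2
  t2 = 0 has moves stopped
Partition-refinement fixed point:
  B0 = {s0}
  B1 = {s1}
  B2 = {s2, t2}
  B3 = {t0}
  B4 = {t1}
s0 ∈ B0, t0 ∈ B3 → different blocks

P ≁ Q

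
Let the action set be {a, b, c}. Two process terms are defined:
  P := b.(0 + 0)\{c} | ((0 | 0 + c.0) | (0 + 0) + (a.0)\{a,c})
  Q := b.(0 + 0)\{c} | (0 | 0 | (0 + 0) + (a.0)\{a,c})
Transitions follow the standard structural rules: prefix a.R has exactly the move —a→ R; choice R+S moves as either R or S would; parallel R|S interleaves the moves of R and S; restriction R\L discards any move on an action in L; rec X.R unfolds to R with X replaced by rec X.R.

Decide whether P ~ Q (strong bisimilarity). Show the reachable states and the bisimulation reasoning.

Reachable graph of P (4 states):
  p0 = b.(0 + 0)\{c} | ((0 | 0 + c.0) | (0 + 0) + (a.0)\{a,c}) → --b--▸ p1, --c--▸ p2
  p1 = (0 + 0)\{c} | ((0 | 0 + c.0) | (0 + 0) + (a.0)\{a,c}) → --c--▸ p3
  p2 = b.(0 + 0)\{c} | (0 | (0 + 0)) → --b--▸ p3
  p3 = (0 + 0)\{c} | (0 | (0 + 0)) → ∅
Reachable graph of Q (2 states):
  q0 = b.(0 + 0)\{c} | (0 | 0 | (0 + 0) + (a.0)\{a,c}) → --b--▸ q1
  q1 = (0 + 0)\{c} | (0 | 0 | (0 + 0) + (a.0)\{a,c}) → ∅
Bisimilarity quotient blocks:
  B0 = {p0}
  B1 = {p1}
  B2 = {p3, q1}
  B3 = {p2, q0}
p0 ∈ B0, q0 ∈ B3 → different blocks

NO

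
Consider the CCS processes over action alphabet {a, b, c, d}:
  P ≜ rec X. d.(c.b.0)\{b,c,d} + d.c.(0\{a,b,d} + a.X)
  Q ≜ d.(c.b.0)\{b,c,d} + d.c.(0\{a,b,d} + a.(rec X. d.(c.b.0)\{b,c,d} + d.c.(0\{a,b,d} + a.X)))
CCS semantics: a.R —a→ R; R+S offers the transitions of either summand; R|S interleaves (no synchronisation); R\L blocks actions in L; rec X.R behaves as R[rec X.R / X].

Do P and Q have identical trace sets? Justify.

traces(P) = traces(Q)

Reachable graph of P (4 states):
  u0 = rec X. d.(c.b.0)\{b,c,d} + d.c.(0\{a,b,d} + a.X) has moves —d→ u1, —d→ u2
  u1 = (c.b.0)\{b,c,d} has moves stopped
  u2 = c.(0\{a,b,d} + a.(rec X. d.(c.b.0)\{b,c,d} + d.c.(0\{a,b,d} + a.X))) has moves —c→ u3
  u3 = 0\{a,b,d} + a.(rec X. d.(c.b.0)\{b,c,d} + d.c.(0\{a,b,d} + a.X)) has moves —a→ u0
Reachable graph of Q (5 states):
  v0 = d.(c.b.0)\{b,c,d} + d.c.(0\{a,b,d} + a.(rec X. d.(c.b.0)\{b,c,d} + d.c.(0\{a,b,d} + a.X))) has moves —d→ v1, —d→ v2
  v1 = (c.b.0)\{b,c,d} has moves stopped
  v2 = c.(0\{a,b,d} + a.(rec X. d.(c.b.0)\{b,c,d} + d.c.(0\{a,b,d} + a.X))) has moves —c→ v3
  v3 = 0\{a,b,d} + a.(rec X. d.(c.b.0)\{b,c,d} + d.c.(0\{a,b,d} + a.X)) has moves —a→ v4
  v4 = rec X. d.(c.b.0)\{b,c,d} + d.c.(0\{a,b,d} + a.X) has moves —d→ v1, —d→ v2
Bisimilarity quotient blocks:
  B0 = {u0, v0, v4}
  B1 = {u2, v2}
  B2 = {u3, v3}
  B3 = {u1, v1}
u0 ∈ B0, v0 ∈ B0 → same block
Bisimilar ⇒ trace-equivalent.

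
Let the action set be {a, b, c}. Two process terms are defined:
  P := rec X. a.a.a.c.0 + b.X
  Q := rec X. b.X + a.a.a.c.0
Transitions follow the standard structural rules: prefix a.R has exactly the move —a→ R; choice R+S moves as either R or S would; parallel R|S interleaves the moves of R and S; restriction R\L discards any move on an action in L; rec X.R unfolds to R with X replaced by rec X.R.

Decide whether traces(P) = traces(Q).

YES

P's transition system — 5 states:
  s0 = rec X. a.a.a.c.0 + b.X → =a=> s1, =b=> s0
  s1 = a.a.c.0 → =a=> s2
  s2 = a.c.0 → =a=> s3
  s3 = c.0 → =c=> s4
  s4 = 0 → deadlocked
Q's transition system — 5 states:
  t0 = rec X. b.X + a.a.a.c.0 → =a=> t1, =b=> t0
  t1 = a.a.c.0 → =a=> t2
  t2 = a.c.0 → =a=> t3
  t3 = c.0 → =c=> t4
  t4 = 0 → deadlocked
Coarsest stable partition (strong bisimilarity classes):
  B0 = {s0, t0}
  B1 = {s1, t1}
  B2 = {s2, t2}
  B3 = {s3, t3}
  B4 = {s4, t4}
s0 ∈ B0, t0 ∈ B0 → same block
Bisimilar ⇒ trace-equivalent.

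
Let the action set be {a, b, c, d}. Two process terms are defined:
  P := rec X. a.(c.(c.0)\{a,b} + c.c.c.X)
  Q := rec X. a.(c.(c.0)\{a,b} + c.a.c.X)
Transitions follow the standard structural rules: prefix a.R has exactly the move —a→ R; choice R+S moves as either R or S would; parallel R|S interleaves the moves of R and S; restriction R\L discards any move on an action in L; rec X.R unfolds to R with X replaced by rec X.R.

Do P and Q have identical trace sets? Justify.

trace-distinct — witness ⟨accc⟩

P's transition system — 6 states:
  u0 = rec X. a.(c.(c.0)\{a,b} + c.c.c.X) has moves ··a··> u1
  u1 = c.(c.0)\{a,b} + c.c.c.(rec X. a.(c.(c.0)\{a,b} + c.c.c.X)) has moves ··c··> u2, ··c··> u3
  u2 = (c.0)\{a,b} has moves ··c··> u4
  u3 = c.c.(rec X. a.(c.(c.0)\{a,b} + c.c.c.X)) has moves ··c··> u5
  u4 = 0\{a,b} has moves deadlocked
  u5 = c.(rec X. a.(c.(c.0)\{a,b} + c.c.c.X)) has moves ··c··> u0
Q's transition system — 6 states:
  v0 = rec X. a.(c.(c.0)\{a,b} + c.a.c.X) has moves ··a··> v1
  v1 = c.(c.0)\{a,b} + c.a.c.(rec X. a.(c.(c.0)\{a,b} + c.a.c.X)) has moves ··c··> v2, ··c··> v3
  v2 = (c.0)\{a,b} has moves ··c··> v4
  v3 = a.c.(rec X. a.(c.(c.0)\{a,b} + c.a.c.X)) has moves ··a··> v5
  v4 = 0\{a,b} has moves deadlocked
  v5 = c.(rec X. a.(c.(c.0)\{a,b} + c.a.c.X)) has moves ··c··> v0
Trace ⟨accc⟩ through P, begin at {u0}:
  after a @ step 1: {u1}
  after c @ step 2: {u2, u3}
  after c @ step 3: {u4, u5}
  after c @ step 4: {u0}
  P completes σ.
Trace ⟨accc⟩ through Q, begin at {v0}:
  after a @ step 1: {v1}
  after c @ step 2: {v2, v3}
  after c @ step 3: {v4}
  after c @ step 4: ∅ (Q stuck)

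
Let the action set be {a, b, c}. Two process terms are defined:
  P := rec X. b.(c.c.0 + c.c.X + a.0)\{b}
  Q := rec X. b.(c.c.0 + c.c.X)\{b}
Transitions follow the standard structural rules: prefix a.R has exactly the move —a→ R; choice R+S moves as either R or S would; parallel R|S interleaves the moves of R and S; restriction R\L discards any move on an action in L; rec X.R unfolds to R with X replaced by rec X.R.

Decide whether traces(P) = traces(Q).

P's transition system — 6 states:
  s0 = rec X. b.(c.c.0 + c.c.X + a.0)\{b} | ··b··> s1
  s1 = (c.c.0 + c.c.(rec X. b.(c.c.0 + c.c.X + a.0)\{b}) + a.0)\{b} | ··a··> s2, ··c··> s3, ··c··> s4
  s2 = 0\{b} | ∅
  s3 = (c.(rec X. b.(c.c.0 + c.c.X + a.0)\{b}))\{b} | ··c··> s5
  s4 = (c.0)\{b} | ··c··> s2
  s5 = (rec X. b.(c.c.0 + c.c.X + a.0)\{b})\{b} | ∅
Q's transition system — 6 states:
  t0 = rec X. b.(c.c.0 + c.c.X)\{b} | ··b··> t1
  t1 = (c.c.0 + c.c.(rec X. b.(c.c.0 + c.c.X)\{b}))\{b} | ··c··> t2, ··c··> t3
  t2 = (c.(rec X. b.(c.c.0 + c.c.X)\{b}))\{b} | ··c··> t4
  t3 = (c.0)\{b} | ··c··> t5
  t4 = (rec X. b.(c.c.0 + c.c.X)\{b})\{b} | ∅
  t5 = 0\{b} | ∅
Trace ⟨ba⟩ through P, begin at {s0}:
  [1] b ⇒ {s1}
  [2] a ⇒ {s2}
  ✓ P
Trace ⟨ba⟩ through Q, begin at {t0}:
  [1] b ⇒ {t1}
  [2] a ⇒ ∅  — Q cannot continue

traces(P) ≠ traces(Q) — witness ⟨ba⟩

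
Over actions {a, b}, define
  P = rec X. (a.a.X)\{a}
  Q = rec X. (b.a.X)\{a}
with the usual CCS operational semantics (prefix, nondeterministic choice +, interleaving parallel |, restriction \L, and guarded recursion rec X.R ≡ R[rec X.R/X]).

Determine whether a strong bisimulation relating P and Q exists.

NO

Reachable graph of P (1 states):
  m0 = rec X. (a.a.X)\{a} → stopped
Reachable graph of Q (2 states):
  n0 = rec X. (b.a.X)\{a} → ··b··> n1
  n1 = (a.(rec X. (b.a.X)\{a}))\{a} → stopped
Bisimilarity quotient blocks:
  B0 = {m0, n1}
  B1 = {n0}
m0 ∈ B0, n0 ∈ B1 → different blocks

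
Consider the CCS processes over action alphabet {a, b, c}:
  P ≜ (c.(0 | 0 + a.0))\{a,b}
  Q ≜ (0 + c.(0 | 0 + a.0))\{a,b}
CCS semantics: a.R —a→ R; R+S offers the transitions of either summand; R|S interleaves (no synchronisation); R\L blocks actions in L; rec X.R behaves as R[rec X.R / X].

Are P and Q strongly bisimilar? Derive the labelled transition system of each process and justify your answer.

P's transition system — 2 states:
  m0 = (c.(0 | 0 + a.0))\{a,b} → =c=> m1
  m1 = (0 | 0 + a.0)\{a,b} → deadlocked
Q's transition system — 2 states:
  n0 = (0 + c.(0 | 0 + a.0))\{a,b} → =c=> n1
  n1 = (0 | 0 + a.0)\{a,b} → deadlocked
Coarsest stable partition (strong bisimilarity classes):
  B0 = {m0, n0}
  B1 = {m1, n1}
m0 ∈ B0, n0 ∈ B0 → same block

P ~ Q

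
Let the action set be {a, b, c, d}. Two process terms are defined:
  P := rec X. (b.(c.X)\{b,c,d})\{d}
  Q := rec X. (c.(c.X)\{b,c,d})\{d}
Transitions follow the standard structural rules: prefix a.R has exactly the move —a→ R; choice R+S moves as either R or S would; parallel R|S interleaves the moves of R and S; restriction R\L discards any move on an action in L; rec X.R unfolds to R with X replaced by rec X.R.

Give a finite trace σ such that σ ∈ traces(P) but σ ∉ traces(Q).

P's transition system — 2 states:
  u0 = rec X. (b.(c.X)\{b,c,d})\{d} | --b--▸ u1
  u1 = (c.(rec X. (b.(c.X)\{b,c,d})\{d}))\{b,c,d}\{d} | ·
Q's transition system — 2 states:
  v0 = rec X. (c.(c.X)\{b,c,d})\{d} | --c--▸ v1
  v1 = (c.(rec X. (c.(c.X)\{b,c,d})\{d}))\{b,c,d}\{d} | ·
Trace ⟨b⟩ through P, begin at {u0}:
  [1] b ⇒ {u1}
  P completes σ.
Trace ⟨b⟩ through Q, begin at {v0}:
  [1] b ⇒ ∅  — Q cannot continue

b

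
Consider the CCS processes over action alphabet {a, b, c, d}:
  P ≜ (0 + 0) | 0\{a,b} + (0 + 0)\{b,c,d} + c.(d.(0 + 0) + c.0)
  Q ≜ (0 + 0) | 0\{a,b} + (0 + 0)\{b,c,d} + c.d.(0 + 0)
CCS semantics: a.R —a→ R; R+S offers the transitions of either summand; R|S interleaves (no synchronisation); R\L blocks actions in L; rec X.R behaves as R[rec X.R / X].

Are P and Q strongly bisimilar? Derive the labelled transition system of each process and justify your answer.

P's transition system — 4 states:
  u0 = (0 + 0) | 0\{a,b} + (0 + 0)\{b,c,d} + c.(d.(0 + 0) + c.0) has moves -c-> u1
  u1 = d.(0 + 0) + c.0 has moves -c-> u2, -d-> u3
  u2 = 0 has moves (no moves)
  u3 = 0 + 0 has moves (no moves)
Q's transition system — 3 states:
  v0 = (0 + 0) | 0\{a,b} + (0 + 0)\{b,c,d} + c.d.(0 + 0) has moves -c-> v1
  v1 = d.(0 + 0) has moves -d-> v2
  v2 = 0 + 0 has moves (no moves)
Partition-refinement fixed point:
  B0 = {u0}
  B1 = {u1}
  B2 = {u2, u3, v2}
  B3 = {v0}
  B4 = {v1}
u0 ∈ B0, v0 ∈ B3 → different blocks

P ≁ Q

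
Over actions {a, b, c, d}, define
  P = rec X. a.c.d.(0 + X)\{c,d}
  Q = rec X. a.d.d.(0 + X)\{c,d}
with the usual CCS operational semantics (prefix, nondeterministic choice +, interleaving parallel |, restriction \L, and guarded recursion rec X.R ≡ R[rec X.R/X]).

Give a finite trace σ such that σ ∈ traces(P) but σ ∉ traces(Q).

LTS(P): 5 reachable states
  p0 = rec X. a.c.d.(0 + X)\{c,d} → --a--▸ p1
  p1 = c.d.(0 + (rec X. a.c.d.(0 + X)\{c,d}))\{c,d} → --c--▸ p2
  p2 = d.(0 + (rec X. a.c.d.(0 + X)\{c,d}))\{c,d} → --d--▸ p3
  p3 = (0 + (rec X. a.c.d.(0 + X)\{c,d}))\{c,d} → --a--▸ p4
  p4 = (c.d.(0 + (rec X. a.c.d.(0 + X)\{c,d}))\{c,d})\{c,d} → stopped
LTS(Q): 5 reachable states
  q0 = rec X. a.d.d.(0 + X)\{c,d} → --a--▸ q1
  q1 = d.d.(0 + (rec X. a.d.d.(0 + X)\{c,d}))\{c,d} → --d--▸ q2
  q2 = d.(0 + (rec X. a.d.d.(0 + X)\{c,d}))\{c,d} → --d--▸ q3
  q3 = (0 + (rec X. a.d.d.(0 + X)\{c,d}))\{c,d} → --a--▸ q4
  q4 = (d.d.(0 + (rec X. a.d.d.(0 + X)\{c,d}))\{c,d})\{c,d} → stopped
Executing ac from P (initial set {p0}):
  step 1 (a): {p1}
  step 2 (c): {p2}
  ✓ P
Executing ac from Q (initial set {q0}):
  step 1 (a): {q1}
  step 2 (c): no successor for Q

ac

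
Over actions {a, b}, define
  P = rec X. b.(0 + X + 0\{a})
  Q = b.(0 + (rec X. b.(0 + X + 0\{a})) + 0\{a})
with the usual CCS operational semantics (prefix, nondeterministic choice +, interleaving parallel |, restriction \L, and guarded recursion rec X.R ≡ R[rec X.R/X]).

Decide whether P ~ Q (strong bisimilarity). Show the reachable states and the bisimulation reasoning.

bisimilar

Reachable graph of P (2 states):
  s0 = rec X. b.(0 + X + 0\{a}) has moves =b=> s1
  s1 = 0 + (rec X. b.(0 + X + 0\{a})) + 0\{a} has moves =b=> s1
Reachable graph of Q (2 states):
  t0 = b.(0 + (rec X. b.(0 + X + 0\{a})) + 0\{a}) has moves =b=> t1
  t1 = 0 + (rec X. b.(0 + X + 0\{a})) + 0\{a} has moves =b=> t1
Coarsest stable partition (strong bisimilarity classes):
  B0 = {s0, s1, t0, t1}
s0 ∈ B0, t0 ∈ B0 → same block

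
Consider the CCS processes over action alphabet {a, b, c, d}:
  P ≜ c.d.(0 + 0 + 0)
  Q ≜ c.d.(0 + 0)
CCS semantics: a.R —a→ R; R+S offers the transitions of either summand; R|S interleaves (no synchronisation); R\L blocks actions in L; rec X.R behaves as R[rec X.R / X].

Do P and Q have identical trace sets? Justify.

YES

Reachable graph of P (3 states):
  u0 = c.d.(0 + 0 + 0) ⊢ —c→ u1
  u1 = d.(0 + 0 + 0) ⊢ —d→ u2
  u2 = 0 + 0 + 0 ⊢ stopped
Reachable graph of Q (3 states):
  v0 = c.d.(0 + 0) ⊢ —c→ v1
  v1 = d.(0 + 0) ⊢ —d→ v2
  v2 = 0 + 0 ⊢ stopped
Bisimilarity quotient blocks:
  B0 = {u0, v0}
  B1 = {u1, v1}
  B2 = {u2, v2}
u0 ∈ B0, v0 ∈ B0 → same block
Bisimilar ⇒ trace-equivalent.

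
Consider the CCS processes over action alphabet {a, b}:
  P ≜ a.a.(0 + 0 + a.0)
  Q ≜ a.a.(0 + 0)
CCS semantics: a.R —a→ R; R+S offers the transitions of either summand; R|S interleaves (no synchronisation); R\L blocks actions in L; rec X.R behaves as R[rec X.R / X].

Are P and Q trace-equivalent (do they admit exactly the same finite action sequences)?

Reachable graph of P (4 states):
  p0 = a.a.(0 + 0 + a.0) | --a--▸ p1
  p1 = a.(0 + 0 + a.0) | --a--▸ p2
  p2 = 0 + 0 + a.0 | --a--▸ p3
  p3 = 0 | ∅
Reachable graph of Q (3 states):
  q0 = a.a.(0 + 0) | --a--▸ q1
  q1 = a.(0 + 0) | --a--▸ q2
  q2 = 0 + 0 | ∅
Run σ = ⟨aaa⟩ on P: start {p0}
  step 1 (a): {p1}
  step 2 (a): {p2}
  step 3 (a): {p3}
  P completes σ.
Run σ = ⟨aaa⟩ on Q: start {q0}
  step 1 (a): {q1}
  step 2 (a): {q2}
  step 3 (a): ∅ (Q stuck)

trace-distinct — witness ⟨aaa⟩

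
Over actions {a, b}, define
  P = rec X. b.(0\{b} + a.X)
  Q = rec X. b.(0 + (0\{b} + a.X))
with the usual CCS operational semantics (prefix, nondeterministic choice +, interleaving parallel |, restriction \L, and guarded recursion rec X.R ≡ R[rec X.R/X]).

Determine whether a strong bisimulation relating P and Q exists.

P ~ Q

P's transition system — 2 states:
  u0 = rec X. b.(0\{b} + a.X) ⊢ =b=> u1
  u1 = 0\{b} + a.(rec X. b.(0\{b} + a.X)) ⊢ =a=> u0
Q's transition system — 2 states:
  v0 = rec X. b.(0 + (0\{b} + a.X)) ⊢ =b=> v1
  v1 = 0 + (0\{b} + a.(rec X. b.(0 + (0\{b} + a.X)))) ⊢ =a=> v0
Partition-refinement fixed point:
  B0 = {u0, v0}
  B1 = {u1, v1}
u0 ∈ B0, v0 ∈ B0 → same block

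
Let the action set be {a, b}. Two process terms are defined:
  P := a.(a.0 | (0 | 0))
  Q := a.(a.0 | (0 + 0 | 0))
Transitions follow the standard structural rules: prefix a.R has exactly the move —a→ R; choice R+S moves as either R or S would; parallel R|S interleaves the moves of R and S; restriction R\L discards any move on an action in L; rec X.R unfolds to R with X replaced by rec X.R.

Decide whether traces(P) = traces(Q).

LTS(P): 3 reachable states
  p0 = a.(a.0 | (0 | 0)) → —a→ p1
  p1 = a.0 | (0 | 0) → —a→ p2
  p2 = 0 | (0 | 0) → stopped
LTS(Q): 3 reachable states
  q0 = a.(a.0 | (0 + 0 | 0)) → —a→ q1
  q1 = a.0 | (0 + 0 | 0) → —a→ q2
  q2 = 0 | (0 + 0 | 0) → stopped
Bisimilarity quotient blocks:
  B0 = {p0, q0}
  B1 = {p1, q1}
  B2 = {p2, q2}
p0 ∈ B0, q0 ∈ B0 → same block
Bisimilar ⇒ trace-equivalent.

traces(P) = traces(Q)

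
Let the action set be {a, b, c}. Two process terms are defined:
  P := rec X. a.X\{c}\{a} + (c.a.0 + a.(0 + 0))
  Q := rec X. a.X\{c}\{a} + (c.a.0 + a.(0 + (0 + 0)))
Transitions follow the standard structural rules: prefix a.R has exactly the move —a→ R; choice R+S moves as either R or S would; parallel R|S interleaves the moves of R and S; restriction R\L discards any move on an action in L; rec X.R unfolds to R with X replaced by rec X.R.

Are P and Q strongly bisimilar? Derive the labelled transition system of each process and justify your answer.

P ~ Q

Reachable graph of P (5 states):
  s0 = rec X. a.X\{c}\{a} + (c.a.0 + a.(0 + 0)) ⊢ -a-> s1, -a-> s2, -c-> s3
  s1 = (rec X. a.X\{c}\{a} + (c.a.0 + a.(0 + 0)))\{c}\{a} ⊢ stopped
  s2 = 0 + 0 ⊢ stopped
  s3 = a.0 ⊢ -a-> s4
  s4 = 0 ⊢ stopped
Reachable graph of Q (5 states):
  t0 = rec X. a.X\{c}\{a} + (c.a.0 + a.(0 + (0 + 0))) ⊢ -a-> t1, -a-> t2, -c-> t3
  t1 = (rec X. a.X\{c}\{a} + (c.a.0 + a.(0 + (0 + 0))))\{c}\{a} ⊢ stopped
  t2 = 0 + (0 + 0) ⊢ stopped
  t3 = a.0 ⊢ -a-> t4
  t4 = 0 ⊢ stopped
Bisimilarity quotient blocks:
  B0 = {s0, t0}
  B1 = {s1, s2, s4, t1, t2, t4}
  B2 = {s3, t3}
s0 ∈ B0, t0 ∈ B0 → same block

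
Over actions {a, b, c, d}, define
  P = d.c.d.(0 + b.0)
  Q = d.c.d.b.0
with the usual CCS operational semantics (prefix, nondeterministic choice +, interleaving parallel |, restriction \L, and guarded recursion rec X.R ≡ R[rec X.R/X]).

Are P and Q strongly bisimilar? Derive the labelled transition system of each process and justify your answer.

P ~ Q

LTS(P): 5 reachable states
  s0 = d.c.d.(0 + b.0) has moves -d-> s1
  s1 = c.d.(0 + b.0) has moves -c-> s2
  s2 = d.(0 + b.0) has moves -d-> s3
  s3 = 0 + b.0 has moves -b-> s4
  s4 = 0 has moves ·
LTS(Q): 5 reachable states
  t0 = d.c.d.b.0 has moves -d-> t1
  t1 = c.d.b.0 has moves -c-> t2
  t2 = d.b.0 has moves -d-> t3
  t3 = b.0 has moves -b-> t4
  t4 = 0 has moves ·
Bisimilarity quotient blocks:
  B0 = {s0, t0}
  B1 = {s1, t1}
  B2 = {s2, t2}
  B3 = {s3, t3}
  B4 = {s4, t4}
s0 ∈ B0, t0 ∈ B0 → same block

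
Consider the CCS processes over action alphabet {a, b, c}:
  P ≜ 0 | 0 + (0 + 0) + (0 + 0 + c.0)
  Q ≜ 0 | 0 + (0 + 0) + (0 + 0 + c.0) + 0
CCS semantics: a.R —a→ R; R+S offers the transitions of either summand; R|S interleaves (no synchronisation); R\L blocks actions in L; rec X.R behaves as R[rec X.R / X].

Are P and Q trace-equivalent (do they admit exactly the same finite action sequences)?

P's transition system — 2 states:
  u0 = 0 | 0 + (0 + 0) + (0 + 0 + c.0) | -c-> u1
  u1 = 0 | (no moves)
Q's transition system — 2 states:
  v0 = 0 | 0 + (0 + 0) + (0 + 0 + c.0) + 0 | -c-> v1
  v1 = 0 | (no moves)
Coarsest stable partition (strong bisimilarity classes):
  B0 = {u0, v0}
  B1 = {u1, v1}
u0 ∈ B0, v0 ∈ B0 → same block
Bisimilar ⇒ trace-equivalent.

traces(P) = traces(Q)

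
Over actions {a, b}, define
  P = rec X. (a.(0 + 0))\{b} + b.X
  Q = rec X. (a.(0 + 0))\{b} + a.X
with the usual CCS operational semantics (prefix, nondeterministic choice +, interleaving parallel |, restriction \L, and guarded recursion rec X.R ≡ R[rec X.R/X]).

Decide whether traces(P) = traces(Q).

P's transition system — 2 states:
  m0 = rec X. (a.(0 + 0))\{b} + b.X has moves -a-> m1, -b-> m0
  m1 = (0 + 0)\{b} has moves ∅
Q's transition system — 2 states:
  n0 = rec X. (a.(0 + 0))\{b} + a.X has moves -a-> n0, -a-> n1
  n1 = (0 + 0)\{b} has moves ∅
Trace ⟨b⟩ through P, begin at {m0}:
  after b @ step 1: {m0}
  P completes σ.
Trace ⟨b⟩ through Q, begin at {n0}:
  after b @ step 1: no successor for Q

traces(P) ≠ traces(Q) — witness ⟨b⟩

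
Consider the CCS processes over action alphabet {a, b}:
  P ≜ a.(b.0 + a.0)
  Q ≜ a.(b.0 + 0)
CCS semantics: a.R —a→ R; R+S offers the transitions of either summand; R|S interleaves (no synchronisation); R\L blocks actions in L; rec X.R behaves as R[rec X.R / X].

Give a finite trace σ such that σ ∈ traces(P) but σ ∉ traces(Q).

Reachable graph of P (3 states):
  s0 = a.(b.0 + a.0) | =a=> s1
  s1 = b.0 + a.0 | =a=> s2, =b=> s2
  s2 = 0 | ∅
Reachable graph of Q (3 states):
  t0 = a.(b.0 + 0) | =a=> t1
  t1 = b.0 + 0 | =b=> t2
  t2 = 0 | ∅
Run σ = ⟨aa⟩ on P: start {s0}
  after a @ step 1: {s1}
  after a @ step 2: {s2}
  ✓ P
Run σ = ⟨aa⟩ on Q: start {t0}
  after a @ step 1: {t1}
  after a @ step 2: ∅ (Q stuck)

aa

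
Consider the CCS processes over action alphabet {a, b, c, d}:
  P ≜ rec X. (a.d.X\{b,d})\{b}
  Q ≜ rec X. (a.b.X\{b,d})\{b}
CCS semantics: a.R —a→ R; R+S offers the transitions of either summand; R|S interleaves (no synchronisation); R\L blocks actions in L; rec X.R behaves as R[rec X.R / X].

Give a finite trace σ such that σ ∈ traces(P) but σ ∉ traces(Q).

ad

LTS(P): 4 reachable states
  m0 = rec X. (a.d.X\{b,d})\{b} ⊢ --a--▸ m1
  m1 = (d.(rec X. (a.d.X\{b,d})\{b})\{b,d})\{b} ⊢ --d--▸ m2
  m2 = (rec X. (a.d.X\{b,d})\{b})\{b,d}\{b} ⊢ --a--▸ m3
  m3 = (d.(rec X. (a.d.X\{b,d})\{b})\{b,d})\{b}\{b,d}\{b} ⊢ ∅
LTS(Q): 2 reachable states
  n0 = rec X. (a.b.X\{b,d})\{b} ⊢ --a--▸ n1
  n1 = (b.(rec X. (a.b.X\{b,d})\{b})\{b,d})\{b} ⊢ ∅
Run σ = ⟨ad⟩ on P: start {m0}
  [1] a ⇒ {m1}
  [2] d ⇒ {m2}
  ✓ P
Run σ = ⟨ad⟩ on Q: start {n0}
  [1] a ⇒ {n1}
  [2] d ⇒ ∅  — Q cannot continue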